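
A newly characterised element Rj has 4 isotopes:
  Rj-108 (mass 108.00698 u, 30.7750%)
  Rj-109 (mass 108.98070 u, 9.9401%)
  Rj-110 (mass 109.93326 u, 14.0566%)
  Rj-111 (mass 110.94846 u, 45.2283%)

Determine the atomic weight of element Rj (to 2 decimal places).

109.70 u

Ar = Σ fᵢ·mᵢ = 0.307750 × 108.00698 + 0.099401 × 108.98070 + 0.140566 × 109.93326 + 0.452283 × 110.94846
= 33.239148 + 10.832791 + 15.452879 + 50.180102 = 109.704920 u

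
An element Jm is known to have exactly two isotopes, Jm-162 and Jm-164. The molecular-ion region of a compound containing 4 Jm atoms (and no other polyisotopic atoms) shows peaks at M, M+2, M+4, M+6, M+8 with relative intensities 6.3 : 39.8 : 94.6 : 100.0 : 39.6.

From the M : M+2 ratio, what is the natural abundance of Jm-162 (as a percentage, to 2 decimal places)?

38.77%

Write p for the Jm-162 fraction. I(M+2)/I(M) = [C(4,1)·p^3·(1−p)] / p^4 = 4·(1−p)/p = 39.8/6.3 = 6.3175
(1−p)/p = 6.3175/4 = 1.5794  ⇒  p = 1/(1 + 1.5794) = 0.3877
Jm-162: 38.77%, Jm-164: 61.23%.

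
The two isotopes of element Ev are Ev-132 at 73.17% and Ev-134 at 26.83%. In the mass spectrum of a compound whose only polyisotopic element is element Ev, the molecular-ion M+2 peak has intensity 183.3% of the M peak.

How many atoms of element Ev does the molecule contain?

5

The M+2/M ratio from n Ev atoms is n · q/p = n · 0.2683/0.7317.
n = 1.833 × 0.7317/0.2683 = 5.00 ≈ 5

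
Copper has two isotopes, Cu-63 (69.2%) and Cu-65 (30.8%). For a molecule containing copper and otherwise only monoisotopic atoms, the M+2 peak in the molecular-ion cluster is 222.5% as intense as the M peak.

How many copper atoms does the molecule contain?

For n independent Cu atoms, I(M+2)/I(M) = n · (abundance Cu-65) / (abundance Cu-63) = n · 0.308/0.692.
n = 2.225 × 0.692/0.308 = 5.00 ≈ 5

5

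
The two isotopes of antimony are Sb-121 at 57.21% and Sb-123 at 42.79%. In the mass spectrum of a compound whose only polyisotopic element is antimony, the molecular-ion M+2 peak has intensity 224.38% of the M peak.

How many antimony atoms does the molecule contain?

3

The M+2/M ratio from n Sb atoms is n · q/p = n · 0.4279/0.5721.
n = 2.2438 × 0.5721/0.4279 = 3.00 ≈ 3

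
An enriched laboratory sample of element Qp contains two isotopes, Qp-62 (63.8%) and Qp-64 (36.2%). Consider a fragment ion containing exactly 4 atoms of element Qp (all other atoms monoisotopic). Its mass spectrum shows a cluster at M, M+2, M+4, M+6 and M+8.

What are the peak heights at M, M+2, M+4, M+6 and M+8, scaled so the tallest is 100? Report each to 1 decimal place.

44.1 : 100.0 : 85.1 : 32.2 : 4.6

Expanding (0.638 + 0.362)^4:
P(M) = 0.638^4 = 0.165685
P(M+2) = 4 × 0.638^3 × 0.362^1 = 0.376037
P(M+4) = 6 × 0.638^2 × 0.362^2 = 0.320044
P(M+6) = 4 × 0.638^1 × 0.362^3 = 0.121062
P(M+8) = 0.362^4 = 0.017173
The M+2 peak is largest (0.376037); scaling to 100 gives 44.1 : 100.0 : 85.1 : 32.2 : 4.6.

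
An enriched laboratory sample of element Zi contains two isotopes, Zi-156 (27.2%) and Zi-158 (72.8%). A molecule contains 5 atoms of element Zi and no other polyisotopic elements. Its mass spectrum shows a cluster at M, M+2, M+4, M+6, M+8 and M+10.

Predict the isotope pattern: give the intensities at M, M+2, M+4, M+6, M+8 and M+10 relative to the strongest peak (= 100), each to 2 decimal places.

The 5 Zi atoms are independent, so intensities follow the terms of (0.272 + 0.728)^5.
P(M) = 0.272^5 = 0.001489
P(M+2) = 5 × 0.272^4 × 0.728^1 = 0.019924
P(M+4) = 10 × 0.272^3 × 0.728^2 = 0.106652
P(M+6) = 10 × 0.272^2 × 0.728^3 = 0.285451
P(M+8) = 5 × 0.272^1 × 0.728^4 = 0.382001
P(M+10) = 0.728^5 = 0.204483
The M+8 peak is largest (0.382001); scaling to 100 gives 0.39 : 5.22 : 27.92 : 74.73 : 100.00 : 53.53.

0.39 : 5.22 : 27.92 : 74.73 : 100.00 : 53.53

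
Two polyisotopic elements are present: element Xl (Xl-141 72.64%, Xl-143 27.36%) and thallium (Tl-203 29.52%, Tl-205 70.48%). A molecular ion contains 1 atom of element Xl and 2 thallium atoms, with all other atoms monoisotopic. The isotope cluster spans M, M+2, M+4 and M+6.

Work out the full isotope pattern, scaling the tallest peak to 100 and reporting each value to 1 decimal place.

Element Xl pattern (n=1): 0.7264 : 0.2736
Thallium pattern (n=2): 0.08714304 : 0.41611392 : 0.49674304
Convolve the two distributions (both contribute in 2-u steps):
  M: 0.7264×0.08714304 = 0.063301
  M+2: 0.7264×0.41611392 + 0.2736×0.08714304 = 0.326107
  M+4: 0.7264×0.49674304 + 0.2736×0.41611392 = 0.474683
  M+6: 0.2736×0.49674304 = 0.135909
Scale to base peak (0.474683) = 100: 13.3 : 68.7 : 100.0 : 28.6

13.3 : 68.7 : 100.0 : 28.6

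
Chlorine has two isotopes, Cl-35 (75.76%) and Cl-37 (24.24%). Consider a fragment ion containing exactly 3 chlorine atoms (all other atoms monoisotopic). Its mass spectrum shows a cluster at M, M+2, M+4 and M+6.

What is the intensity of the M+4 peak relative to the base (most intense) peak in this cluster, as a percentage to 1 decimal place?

30.7%

(0.7576 + 0.2424)^3 gives M 0.4348, M+2 0.4174, M+4 0.1335, M+6 0.0142; the largest is M.
P(M) = C(3,0) × 0.7576^3 × 0.2424^0 = 1 × 0.4348304 × 1.0000 = 0.434830 (base)
P(M+4) = C(3,2) × 0.7576^1 × 0.2424^2 = 3 × 0.7576 × 0.05875776 = 0.133545
Relative intensity = 0.133545 / 0.434830 × 100 = 30.7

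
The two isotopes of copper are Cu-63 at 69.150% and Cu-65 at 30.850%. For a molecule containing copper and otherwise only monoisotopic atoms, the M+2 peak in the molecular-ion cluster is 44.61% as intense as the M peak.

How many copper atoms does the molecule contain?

1

With n Cu atoms, P(M+2)/P(M) = C(n,1)·p^(n−1)q / p^n = n·q/p = n · 0.30850/0.69150.
n = 0.4461 × 0.69150/0.30850 = 1.00 ≈ 1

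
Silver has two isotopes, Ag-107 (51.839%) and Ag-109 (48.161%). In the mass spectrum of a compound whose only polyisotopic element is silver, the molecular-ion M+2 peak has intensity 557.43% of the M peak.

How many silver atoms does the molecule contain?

6

With n Ag atoms, P(M+2)/P(M) = C(n,1)·p^(n−1)q / p^n = n·q/p = n · 0.48161/0.51839.
n = 5.5743 × 0.51839/0.48161 = 6.00 ≈ 6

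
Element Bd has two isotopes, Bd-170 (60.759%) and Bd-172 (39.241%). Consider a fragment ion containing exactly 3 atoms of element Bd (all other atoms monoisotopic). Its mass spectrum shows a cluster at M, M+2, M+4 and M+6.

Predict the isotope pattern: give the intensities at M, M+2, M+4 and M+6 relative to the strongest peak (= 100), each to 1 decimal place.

51.6 : 100.0 : 64.6 : 13.9

Expanding (0.60759 + 0.39241)^3:
P(M) = 0.60759^3 = 0.224301
P(M+2) = 3 × 0.60759^2 × 0.39241^1 = 0.434593
P(M+4) = 3 × 0.60759^1 × 0.39241^2 = 0.280680
P(M+6) = 0.39241^3 = 0.060425
The M+2 peak is largest (0.434593); scaling to 100 gives 51.6 : 100.0 : 64.6 : 13.9.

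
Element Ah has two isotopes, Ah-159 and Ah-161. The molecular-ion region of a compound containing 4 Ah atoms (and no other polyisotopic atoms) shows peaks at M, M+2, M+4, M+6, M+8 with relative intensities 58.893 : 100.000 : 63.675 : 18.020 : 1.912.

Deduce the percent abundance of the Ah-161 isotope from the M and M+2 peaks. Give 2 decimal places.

29.80%

If p is the fraction of Ah that is Ah-159, then I(M+2)/I(M) = [C(4,1)·p^3·(1−p)] / p^4 = 4·(1−p)/p = 100.000/58.893 = 1.6980
(1−p)/p = 1.6980/4 = 0.4245  ⇒  p = 1/(1 + 0.4245) = 0.7020
Ah-159: 70.20%, Ah-161: 29.80%.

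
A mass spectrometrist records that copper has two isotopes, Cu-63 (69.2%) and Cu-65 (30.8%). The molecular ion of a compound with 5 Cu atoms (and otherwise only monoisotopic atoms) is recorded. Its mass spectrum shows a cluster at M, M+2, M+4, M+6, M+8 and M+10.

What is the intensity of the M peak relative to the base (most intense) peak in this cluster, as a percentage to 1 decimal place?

(0.692 + 0.308)^5 gives M 0.1587, M+2 0.3531, M+4 0.3144, M+6 0.1399, M+8 0.0311, M+10 0.0028; the largest is M+2.
P(M+2) = C(5,1) × 0.692^4 × 0.308^1 = 5 × 0.22931073 × 0.3080 = 0.353139 (base)
P(M) = C(5,0) × 0.692^5 × 0.308^0 = 1 × 0.15868303 × 1.0000 = 0.158683
Relative intensity = 0.158683 / 0.353139 × 100 = 44.9

44.9%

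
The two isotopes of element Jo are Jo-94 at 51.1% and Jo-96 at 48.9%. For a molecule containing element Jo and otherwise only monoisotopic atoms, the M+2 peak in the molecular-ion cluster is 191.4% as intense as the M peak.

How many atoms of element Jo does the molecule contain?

2

For n independent Jo atoms, I(M+2)/I(M) = n · (abundance Jo-96) / (abundance Jo-94) = n · 0.489/0.511.
n = 1.914 × 0.511/0.489 = 2.00 ≈ 2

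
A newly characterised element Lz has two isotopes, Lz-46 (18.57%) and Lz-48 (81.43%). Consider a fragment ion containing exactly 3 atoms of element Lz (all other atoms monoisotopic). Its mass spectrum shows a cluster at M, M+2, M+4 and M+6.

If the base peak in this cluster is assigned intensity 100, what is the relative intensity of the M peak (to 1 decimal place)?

Binomial terms of (0.1857 + 0.8143)^3: M 0.0064, M+2 0.0842, M+4 0.3694, M+6 0.5399 → M+6 is the base peak.
P(M+6) = C(3,3) × 0.1857^0 × 0.8143^3 = 1 × 1.0000 × 0.5399497 = 0.539950 (base)
P(M) = C(3,0) × 0.1857^3 × 0.8143^0 = 1 × 0.00640377 × 1.0000 = 0.006404
Relative intensity = 0.006404 / 0.539950 × 100 = 1.2

1.2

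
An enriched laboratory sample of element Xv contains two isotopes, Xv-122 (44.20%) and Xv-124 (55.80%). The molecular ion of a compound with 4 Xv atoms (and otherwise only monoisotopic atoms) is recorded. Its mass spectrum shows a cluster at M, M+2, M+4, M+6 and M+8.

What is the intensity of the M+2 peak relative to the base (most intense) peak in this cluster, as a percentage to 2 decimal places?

Term probabilities: M 0.0382, M+2 0.1927, M+4 0.3650, M+6 0.3072, M+8 0.0969. Base peak = M+4.
P(M+4) = C(4,2) × 0.4420^2 × 0.5580^2 = 6 × 0.195364 × 0.311364 = 0.364976 (base)
P(M+2) = C(4,1) × 0.4420^3 × 0.5580^1 = 4 × 0.08635089 × 0.5580 = 0.192735
Relative intensity = 0.192735 / 0.364976 × 100 = 52.81

52.81%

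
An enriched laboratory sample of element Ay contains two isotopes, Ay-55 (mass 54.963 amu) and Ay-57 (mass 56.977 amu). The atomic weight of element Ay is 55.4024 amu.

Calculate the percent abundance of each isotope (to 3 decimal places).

Let x be the fractional abundance of Ay-55; then Ay-57 has abundance 1 − x.
54.963·x + 56.977·(1 − x) = 55.4024
(54.963 − 56.977)·x = 55.4024 − 56.977
x = -1.5746 / -2.014 = 0.78183 → 78.183% Ay-55, 21.817% Ay-57.

Ay-55: 78.183%, Ay-57: 21.817%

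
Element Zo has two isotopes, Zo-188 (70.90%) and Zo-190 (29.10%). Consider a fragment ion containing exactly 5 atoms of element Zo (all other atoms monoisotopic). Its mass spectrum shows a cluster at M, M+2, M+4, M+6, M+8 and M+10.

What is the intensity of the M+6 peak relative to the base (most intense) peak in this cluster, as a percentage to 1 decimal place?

Term probabilities: M 0.1792, M+2 0.3677, M+4 0.3018, M+6 0.1239, M+8 0.0254, M+10 0.0021. Base peak = M+2.
P(M+2) = C(5,1) × 0.7090^4 × 0.2910^1 = 5 × 0.25268819 × 0.2910 = 0.367661 (base)
P(M+6) = C(5,3) × 0.7090^2 × 0.2910^3 = 10 × 0.502681 × 0.02464217 = 0.123872
Relative intensity = 0.123872 / 0.367661 × 100 = 33.7

33.7%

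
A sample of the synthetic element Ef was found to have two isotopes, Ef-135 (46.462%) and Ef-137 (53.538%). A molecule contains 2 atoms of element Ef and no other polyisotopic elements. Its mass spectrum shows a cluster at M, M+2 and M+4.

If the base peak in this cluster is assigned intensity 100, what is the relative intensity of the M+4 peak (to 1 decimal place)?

(0.46462 + 0.53538)^2 gives M 0.2159, M+2 0.4975, M+4 0.2866; the largest is M+2.
P(M+2) = C(2,1) × 0.46462^1 × 0.53538^1 = 2 × 0.46462 × 0.53538 = 0.497497 (base)
P(M+4) = C(2,2) × 0.46462^0 × 0.53538^2 = 1 × 1.0000 × 0.28663174 = 0.286632
Relative intensity = 0.286632 / 0.497497 × 100 = 57.6

57.6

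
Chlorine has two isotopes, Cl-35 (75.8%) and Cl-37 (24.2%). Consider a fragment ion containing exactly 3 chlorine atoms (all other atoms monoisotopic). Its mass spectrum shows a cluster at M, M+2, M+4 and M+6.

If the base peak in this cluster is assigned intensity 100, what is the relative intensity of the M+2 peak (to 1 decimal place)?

Term probabilities: M 0.4355, M+2 0.4171, M+4 0.1332, M+6 0.0142. Base peak = M.
P(M) = C(3,0) × 0.758^3 × 0.242^0 = 1 × 0.43551951 × 1.0000 = 0.435520 (base)
P(M+2) = C(3,1) × 0.758^2 × 0.242^1 = 3 × 0.574564 × 0.2420 = 0.417133
Relative intensity = 0.417133 / 0.435520 × 100 = 95.8

95.8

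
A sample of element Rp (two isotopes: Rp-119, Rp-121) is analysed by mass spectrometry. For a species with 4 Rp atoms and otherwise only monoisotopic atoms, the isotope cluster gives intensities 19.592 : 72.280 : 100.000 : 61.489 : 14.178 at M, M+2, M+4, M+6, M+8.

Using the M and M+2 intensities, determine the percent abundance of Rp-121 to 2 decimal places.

47.98%

If p is the fraction of Rp that is Rp-119, then I(M+2)/I(M) = [C(4,1)·p^3·(1−p)] / p^4 = 4·(1−p)/p = 72.280/19.592 = 3.6893
(1−p)/p = 3.6893/4 = 0.9223  ⇒  p = 1/(1 + 0.9223) = 0.5202
Rp-119: 52.02%, Rp-121: 47.98%.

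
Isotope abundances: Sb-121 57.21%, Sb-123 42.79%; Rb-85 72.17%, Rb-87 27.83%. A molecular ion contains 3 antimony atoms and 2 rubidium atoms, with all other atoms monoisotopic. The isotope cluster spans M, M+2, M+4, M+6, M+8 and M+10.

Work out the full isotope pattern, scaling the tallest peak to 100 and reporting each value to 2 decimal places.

Antimony pattern (n=3): 0.18724742 : 0.42015297 : 0.3142518 : 0.07834781
Rubidium pattern (n=2): 0.52085089 : 0.40169822 : 0.07745089
Convolve the two distributions (both contribute in 2-u steps):
  M: 0.18724742×0.52085089 = 0.097528
  M+2: 0.18724742×0.40169822 + 0.42015297×0.52085089 = 0.294054
  M+4: 0.18724742×0.07745089 + 0.42015297×0.40169822 + 0.3142518×0.52085089 = 0.346956
  M+6: 0.42015297×0.07745089 + 0.3142518×0.40169822 + 0.07834781×0.52085089 = 0.199583
  M+8: 0.3142518×0.07745089 + 0.07834781×0.40169822 = 0.055811
  M+10: 0.07834781×0.07745089 = 0.006068
Scale to base peak (0.346956) = 100: 28.11 : 84.75 : 100.00 : 57.52 : 16.09 : 1.75

28.11 : 84.75 : 100.00 : 57.52 : 16.09 : 1.75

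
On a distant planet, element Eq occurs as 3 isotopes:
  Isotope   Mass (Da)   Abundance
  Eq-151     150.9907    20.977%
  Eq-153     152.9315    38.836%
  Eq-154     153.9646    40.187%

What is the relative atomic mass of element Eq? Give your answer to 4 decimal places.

The abundance-weighted mean is 0.20977 × 150.9907 + 0.38836 × 152.9315 + 0.40187 × 153.9646
= 31.67332 + 59.39248 + 61.87375 = 152.93955 Da

152.9396 Da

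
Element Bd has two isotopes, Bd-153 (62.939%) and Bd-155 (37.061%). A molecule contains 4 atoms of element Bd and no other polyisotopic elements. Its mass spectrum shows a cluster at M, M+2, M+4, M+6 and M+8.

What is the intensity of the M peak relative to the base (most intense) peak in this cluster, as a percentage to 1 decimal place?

Term probabilities: M 0.1569, M+2 0.3696, M+4 0.3265, M+6 0.1282, M+8 0.0189. Base peak = M+2.
P(M+2) = C(4,1) × 0.62939^3 × 0.37061^1 = 4 × 0.24932138 × 0.37061 = 0.369604 (base)
P(M) = C(4,0) × 0.62939^4 × 0.37061^0 = 1 × 0.15692038 × 1.0000 = 0.156920
Relative intensity = 0.156920 / 0.369604 × 100 = 42.5

42.5%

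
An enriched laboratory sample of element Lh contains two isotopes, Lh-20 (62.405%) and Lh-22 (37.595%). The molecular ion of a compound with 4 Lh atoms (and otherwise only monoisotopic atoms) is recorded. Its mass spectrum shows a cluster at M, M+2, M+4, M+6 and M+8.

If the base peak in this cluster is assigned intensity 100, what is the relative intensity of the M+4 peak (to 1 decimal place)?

90.4

Term probabilities: M 0.1517, M+2 0.3655, M+4 0.3303, M+6 0.1326, M+8 0.0200. Base peak = M+2.
P(M+2) = C(4,1) × 0.62405^3 × 0.37595^1 = 4 × 0.24302904 × 0.37595 = 0.365467 (base)
P(M+4) = C(4,2) × 0.62405^2 × 0.37595^2 = 6 × 0.3894384 × 0.1413384 = 0.330256
Relative intensity = 0.330256 / 0.365467 × 100 = 90.4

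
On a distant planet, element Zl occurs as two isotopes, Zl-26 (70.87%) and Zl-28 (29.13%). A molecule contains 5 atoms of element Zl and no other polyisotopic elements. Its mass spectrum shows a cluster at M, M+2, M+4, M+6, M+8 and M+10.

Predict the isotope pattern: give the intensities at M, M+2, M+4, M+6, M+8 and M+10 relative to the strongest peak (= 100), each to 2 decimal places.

Expanding (0.7087 + 0.2913)^5:
P(M) = 0.7087^5 = 0.178777
P(M+2) = 5 × 0.7087^4 × 0.2913^1 = 0.367418
P(M+4) = 10 × 0.7087^3 × 0.2913^2 = 0.302043
P(M+6) = 10 × 0.7087^2 × 0.2913^3 = 0.124150
P(M+8) = 5 × 0.7087^1 × 0.2913^4 = 0.025515
P(M+10) = 0.2913^5 = 0.002098
The M+2 peak is largest (0.367418); scaling to 100 gives 48.66 : 100.00 : 82.21 : 33.79 : 6.94 : 0.57.

48.66 : 100.00 : 82.21 : 33.79 : 6.94 : 0.57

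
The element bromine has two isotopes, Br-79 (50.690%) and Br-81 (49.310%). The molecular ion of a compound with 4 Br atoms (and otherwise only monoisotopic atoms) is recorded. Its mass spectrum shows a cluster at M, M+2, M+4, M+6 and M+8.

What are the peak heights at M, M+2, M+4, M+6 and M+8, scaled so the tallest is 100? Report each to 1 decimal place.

Each Br atom is independently Br-79 (p = 0.50690) or Br-81 (q = 0.49310); the cluster is the binomial expansion (p + q)^4.
P(M) = 0.50690^4 = 0.066022
P(M+2) = 4 × 0.50690^3 × 0.49310^1 = 0.256899
P(M+4) = 6 × 0.50690^2 × 0.49310^2 = 0.374857
P(M+6) = 4 × 0.50690^1 × 0.49310^3 = 0.243101
P(M+8) = 0.49310^4 = 0.059121
The M+4 peak is largest (0.374857); scaling to 100 gives 17.6 : 68.5 : 100.0 : 64.9 : 15.8.

17.6 : 68.5 : 100.0 : 64.9 : 15.8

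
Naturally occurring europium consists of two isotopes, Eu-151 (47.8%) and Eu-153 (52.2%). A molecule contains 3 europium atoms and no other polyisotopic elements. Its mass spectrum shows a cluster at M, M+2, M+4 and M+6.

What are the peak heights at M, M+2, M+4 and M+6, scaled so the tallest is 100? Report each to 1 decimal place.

28.0 : 91.6 : 100.0 : 36.4

The 3 Eu atoms are independent, so intensities follow the terms of (0.478 + 0.522)^3.
P(M) = 0.478^3 = 0.109215
P(M+2) = 3 × 0.478^2 × 0.522^1 = 0.357806
P(M+4) = 3 × 0.478^1 × 0.522^2 = 0.390742
P(M+6) = 0.522^3 = 0.142237
The M+4 peak is largest (0.390742); scaling to 100 gives 28.0 : 91.6 : 100.0 : 36.4.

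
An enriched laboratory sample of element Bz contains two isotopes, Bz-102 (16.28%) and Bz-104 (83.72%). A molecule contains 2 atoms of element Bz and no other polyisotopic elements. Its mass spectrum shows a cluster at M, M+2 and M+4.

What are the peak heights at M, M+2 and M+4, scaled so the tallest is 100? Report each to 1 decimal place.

3.8 : 38.9 : 100.0

The 2 Bz atoms are independent, so intensities follow the terms of (0.1628 + 0.8372)^2.
P(M) = 0.1628^2 = 0.026504
P(M+2) = 2 × 0.1628^1 × 0.8372^1 = 0.272592
P(M+4) = 0.8372^2 = 0.700904
The M+4 peak is largest (0.700904); scaling to 100 gives 3.8 : 38.9 : 100.0.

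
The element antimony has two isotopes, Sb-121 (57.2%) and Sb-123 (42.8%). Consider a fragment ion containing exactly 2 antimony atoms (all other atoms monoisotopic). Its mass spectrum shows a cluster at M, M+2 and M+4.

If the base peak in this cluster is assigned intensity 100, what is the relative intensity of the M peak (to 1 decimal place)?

66.8

Binomial terms of (0.572 + 0.428)^2: M 0.3272, M+2 0.4896, M+4 0.1832 → M+2 is the base peak.
P(M+2) = C(2,1) × 0.572^1 × 0.428^1 = 2 × 0.5720 × 0.4280 = 0.489632 (base)
P(M) = C(2,0) × 0.572^2 × 0.428^0 = 1 × 0.327184 × 1.0000 = 0.327184
Relative intensity = 0.327184 / 0.489632 × 100 = 66.8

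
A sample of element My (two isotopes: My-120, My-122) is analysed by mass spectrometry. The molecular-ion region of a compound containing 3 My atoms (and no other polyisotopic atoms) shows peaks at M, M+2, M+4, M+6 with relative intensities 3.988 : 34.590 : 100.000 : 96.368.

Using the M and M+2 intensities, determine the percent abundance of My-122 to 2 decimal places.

74.30%

Let p = fractional abundance of My-120. I(M+2)/I(M) = [C(3,1)·p^2·(1−p)] / p^3 = 3·(1−p)/p = 34.590/3.988 = 8.6735
(1−p)/p = 8.6735/3 = 2.8912  ⇒  p = 1/(1 + 2.8912) = 0.2570
My-120: 25.70%, My-122: 74.30%.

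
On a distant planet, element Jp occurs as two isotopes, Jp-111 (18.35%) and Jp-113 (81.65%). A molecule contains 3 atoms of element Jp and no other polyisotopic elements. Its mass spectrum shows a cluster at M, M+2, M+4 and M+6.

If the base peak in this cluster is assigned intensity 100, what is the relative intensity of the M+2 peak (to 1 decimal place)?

15.2

Term probabilities: M 0.0062, M+2 0.0825, M+4 0.3670, M+6 0.5443. Base peak = M+6.
P(M+6) = C(3,3) × 0.1835^0 × 0.8165^3 = 1 × 1.0000 × 0.54433789 = 0.544338 (base)
P(M+2) = C(3,1) × 0.1835^2 × 0.8165^1 = 3 × 0.03367225 × 0.8165 = 0.082480
Relative intensity = 0.082480 / 0.544338 × 100 = 15.2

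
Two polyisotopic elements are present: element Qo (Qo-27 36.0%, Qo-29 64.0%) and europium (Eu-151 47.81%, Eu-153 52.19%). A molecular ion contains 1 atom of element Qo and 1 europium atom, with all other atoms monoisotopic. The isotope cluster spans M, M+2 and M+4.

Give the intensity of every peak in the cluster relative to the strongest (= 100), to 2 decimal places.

34.85 : 100.00 : 67.63

Element Qo pattern (n=1): 0.3600 : 0.6400
Europium pattern (n=1): 0.4781 : 0.5219
Convolve the two distributions (both contribute in 2-u steps):
  M: 0.3600×0.4781 = 0.172116
  M+2: 0.3600×0.5219 + 0.6400×0.4781 = 0.493868
  M+4: 0.6400×0.5219 = 0.334016
Scale to base peak (0.493868) = 100: 34.85 : 100.00 : 67.63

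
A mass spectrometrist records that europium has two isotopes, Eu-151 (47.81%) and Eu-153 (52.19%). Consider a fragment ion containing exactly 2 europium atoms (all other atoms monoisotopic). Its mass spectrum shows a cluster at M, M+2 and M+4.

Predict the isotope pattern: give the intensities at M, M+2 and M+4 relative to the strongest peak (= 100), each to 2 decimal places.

Each Eu atom is independently Eu-151 (p = 0.4781) or Eu-153 (q = 0.5219); the cluster is the binomial expansion (p + q)^2.
P(M) = 0.4781^2 = 0.228580
P(M+2) = 2 × 0.4781^1 × 0.5219^1 = 0.499041
P(M+4) = 0.5219^2 = 0.272380
The M+2 peak is largest (0.499041); scaling to 100 gives 45.80 : 100.00 : 54.58.

45.80 : 100.00 : 54.58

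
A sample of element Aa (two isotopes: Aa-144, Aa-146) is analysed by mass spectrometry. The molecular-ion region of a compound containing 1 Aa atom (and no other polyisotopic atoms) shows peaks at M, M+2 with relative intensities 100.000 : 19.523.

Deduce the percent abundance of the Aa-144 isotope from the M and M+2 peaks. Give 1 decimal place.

83.7%

If p is the fraction of Aa that is Aa-144, then I(M+2)/I(M) = [C(1,1)·p^0·(1−p)] / p^1 = 1·(1−p)/p = 19.523/100.000 = 0.1952
(1−p)/p = 0.1952/1 = 0.1952  ⇒  p = 1/(1 + 0.1952) = 0.8367
Aa-144: 83.7%, Aa-146: 16.3%.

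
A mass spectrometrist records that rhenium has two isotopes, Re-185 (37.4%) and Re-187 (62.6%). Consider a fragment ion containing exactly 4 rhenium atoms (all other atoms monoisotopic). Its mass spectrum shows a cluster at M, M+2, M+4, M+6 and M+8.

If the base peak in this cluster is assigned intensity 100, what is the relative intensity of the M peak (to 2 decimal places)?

5.33

Term probabilities: M 0.0196, M+2 0.1310, M+4 0.3289, M+6 0.3670, M+8 0.1536. Base peak = M+6.
P(M+6) = C(4,3) × 0.374^1 × 0.626^3 = 4 × 0.3740 × 0.24531438 = 0.366990 (base)
P(M) = C(4,0) × 0.374^4 × 0.626^0 = 1 × 0.0195653 × 1.0000 = 0.019565
Relative intensity = 0.019565 / 0.366990 × 100 = 5.33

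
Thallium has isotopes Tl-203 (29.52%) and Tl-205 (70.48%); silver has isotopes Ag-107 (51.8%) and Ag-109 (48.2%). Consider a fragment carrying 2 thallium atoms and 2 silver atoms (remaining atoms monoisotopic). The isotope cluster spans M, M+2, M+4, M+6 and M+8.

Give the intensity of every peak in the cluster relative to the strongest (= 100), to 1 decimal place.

Thallium pattern (n=2): 0.08714304 : 0.41611392 : 0.49674304
Silver pattern (n=2): 0.268324 : 0.499352 : 0.232324
Convolve the two distributions (both contribute in 2-u steps):
  M: 0.08714304×0.268324 = 0.023383
  M+2: 0.08714304×0.499352 + 0.41611392×0.268324 = 0.155168
  M+4: 0.08714304×0.232324 + 0.41611392×0.499352 + 0.49674304×0.268324 = 0.361321
  M+6: 0.41611392×0.232324 + 0.49674304×0.499352 = 0.344723
  M+8: 0.49674304×0.232324 = 0.115405
Scale to base peak (0.361321) = 100: 6.5 : 42.9 : 100.0 : 95.4 : 31.9

6.5 : 42.9 : 100.0 : 95.4 : 31.9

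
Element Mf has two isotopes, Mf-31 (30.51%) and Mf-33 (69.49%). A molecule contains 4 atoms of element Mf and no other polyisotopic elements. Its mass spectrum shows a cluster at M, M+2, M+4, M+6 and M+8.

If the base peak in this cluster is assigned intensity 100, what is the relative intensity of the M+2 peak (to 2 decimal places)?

Term probabilities: M 0.0087, M+2 0.0789, M+4 0.2697, M+6 0.4095, M+8 0.2332. Base peak = M+6.
P(M+6) = C(4,3) × 0.3051^1 × 0.6949^3 = 4 × 0.3051 × 0.33555749 = 0.409514 (base)
P(M+2) = C(4,1) × 0.3051^3 × 0.6949^1 = 4 × 0.02840054 × 0.6949 = 0.078942
Relative intensity = 0.078942 / 0.409514 × 100 = 19.28

19.28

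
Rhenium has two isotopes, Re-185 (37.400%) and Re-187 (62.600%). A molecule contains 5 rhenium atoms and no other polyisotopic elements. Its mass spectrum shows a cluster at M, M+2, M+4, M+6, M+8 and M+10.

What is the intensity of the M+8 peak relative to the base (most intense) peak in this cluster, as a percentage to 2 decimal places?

83.69%

Binomial terms of (0.37400 + 0.62600)^5: M 0.0073, M+2 0.0612, M+4 0.2050, M+6 0.3431, M+8 0.2872, M+10 0.0961 → M+6 is the base peak.
P(M+6) = C(5,3) × 0.37400^2 × 0.62600^3 = 10 × 0.139876 × 0.24531438 = 0.343136 (base)
P(M+8) = C(5,4) × 0.37400^1 × 0.62600^4 = 5 × 0.3740 × 0.1535668 = 0.287170
Relative intensity = 0.287170 / 0.343136 × 100 = 83.69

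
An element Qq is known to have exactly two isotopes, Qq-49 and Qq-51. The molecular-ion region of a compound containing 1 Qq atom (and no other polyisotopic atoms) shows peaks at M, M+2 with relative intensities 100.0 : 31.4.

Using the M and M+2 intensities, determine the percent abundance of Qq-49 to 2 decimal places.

Let p = fractional abundance of Qq-49. I(M+2)/I(M) = [C(1,1)·p^0·(1−p)] / p^1 = 1·(1−p)/p = 31.4/100.0 = 0.3140
(1−p)/p = 0.3140/1 = 0.3140  ⇒  p = 1/(1 + 0.3140) = 0.7610
Qq-49: 76.10%, Qq-51: 23.90%.

76.10%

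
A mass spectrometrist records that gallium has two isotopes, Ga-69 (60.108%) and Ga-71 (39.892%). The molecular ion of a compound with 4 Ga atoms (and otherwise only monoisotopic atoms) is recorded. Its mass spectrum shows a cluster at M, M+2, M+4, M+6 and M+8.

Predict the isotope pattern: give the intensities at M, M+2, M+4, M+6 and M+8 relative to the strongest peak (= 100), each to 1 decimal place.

Expanding (0.60108 + 0.39892)^4:
P(M) = 0.60108^4 = 0.130536
P(M+2) = 4 × 0.60108^3 × 0.39892^1 = 0.346531
P(M+4) = 6 × 0.60108^2 × 0.39892^2 = 0.344975
P(M+6) = 4 × 0.60108^1 × 0.39892^3 = 0.152633
P(M+8) = 0.39892^4 = 0.025325
The M+2 peak is largest (0.346531); scaling to 100 gives 37.7 : 100.0 : 99.6 : 44.0 : 7.3.

37.7 : 100.0 : 99.6 : 44.0 : 7.3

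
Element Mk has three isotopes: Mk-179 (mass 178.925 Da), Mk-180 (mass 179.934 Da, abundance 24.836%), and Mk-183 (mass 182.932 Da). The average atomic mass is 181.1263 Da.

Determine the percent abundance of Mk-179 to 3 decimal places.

26.482%

Let x and y be the fractions of Mk-179 and Mk-183. Then x + y = 1 − 0.24836 = 0.75164 and 178.925x + 182.932y = 181.1263 − 0.24836×179.934 = 136.43789176.
Substituting: 178.925x + 182.932(0.75164 − x) = 136.43789176
(178.925 − 182.932)x = -1.06111672  ⇒  x = 0.26482, y = 0.48682
Mk-179: 26.482%, Mk-183: 48.682%.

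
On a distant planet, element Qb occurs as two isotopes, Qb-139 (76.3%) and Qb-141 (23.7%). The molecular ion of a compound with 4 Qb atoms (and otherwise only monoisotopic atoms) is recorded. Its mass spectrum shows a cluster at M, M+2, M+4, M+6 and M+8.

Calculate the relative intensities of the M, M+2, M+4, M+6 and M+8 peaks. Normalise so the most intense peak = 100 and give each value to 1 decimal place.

The 4 Qb atoms are independent, so intensities follow the terms of (0.763 + 0.237)^4.
P(M) = 0.763^4 = 0.338921
P(M+2) = 4 × 0.763^3 × 0.237^1 = 0.421097
P(M+4) = 6 × 0.763^2 × 0.237^2 = 0.196199
P(M+6) = 4 × 0.763^1 × 0.237^3 = 0.040628
P(M+8) = 0.237^4 = 0.003155
The M+2 peak is largest (0.421097); scaling to 100 gives 80.5 : 100.0 : 46.6 : 9.6 : 0.7.

80.5 : 100.0 : 46.6 : 9.6 : 0.7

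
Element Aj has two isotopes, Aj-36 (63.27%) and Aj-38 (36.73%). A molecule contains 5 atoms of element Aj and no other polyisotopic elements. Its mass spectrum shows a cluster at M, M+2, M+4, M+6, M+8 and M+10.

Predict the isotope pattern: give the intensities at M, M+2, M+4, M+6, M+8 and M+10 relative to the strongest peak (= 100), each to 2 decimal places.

29.67 : 86.13 : 100.00 : 58.05 : 16.85 : 1.96

Each Aj atom is independently Aj-36 (p = 0.6327) or Aj-38 (q = 0.3673); the cluster is the binomial expansion (p + q)^5.
P(M) = 0.6327^5 = 0.101389
P(M+2) = 5 × 0.6327^4 × 0.3673^1 = 0.294295
P(M+4) = 10 × 0.6327^3 × 0.3673^2 = 0.341692
P(M+6) = 10 × 0.6327^2 × 0.3673^3 = 0.198362
P(M+8) = 5 × 0.6327^1 × 0.3673^4 = 0.057577
P(M+10) = 0.3673^5 = 0.006685
The M+4 peak is largest (0.341692); scaling to 100 gives 29.67 : 86.13 : 100.00 : 58.05 : 16.85 : 1.96.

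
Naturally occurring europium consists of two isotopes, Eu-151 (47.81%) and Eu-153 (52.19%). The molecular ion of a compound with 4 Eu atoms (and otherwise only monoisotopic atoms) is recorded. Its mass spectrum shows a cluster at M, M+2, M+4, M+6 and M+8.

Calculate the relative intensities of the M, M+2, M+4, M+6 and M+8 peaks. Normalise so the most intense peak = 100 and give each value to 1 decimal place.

Each Eu atom is independently Eu-151 (p = 0.4781) or Eu-153 (q = 0.5219); the cluster is the binomial expansion (p + q)^4.
P(M) = 0.4781^4 = 0.052249
P(M+2) = 4 × 0.4781^3 × 0.5219^1 = 0.228141
P(M+4) = 6 × 0.4781^2 × 0.5219^2 = 0.373563
P(M+6) = 4 × 0.4781^1 × 0.5219^3 = 0.271857
P(M+8) = 0.5219^4 = 0.074191
The M+4 peak is largest (0.373563); scaling to 100 gives 14.0 : 61.1 : 100.0 : 72.8 : 19.9.

14.0 : 61.1 : 100.0 : 72.8 : 19.9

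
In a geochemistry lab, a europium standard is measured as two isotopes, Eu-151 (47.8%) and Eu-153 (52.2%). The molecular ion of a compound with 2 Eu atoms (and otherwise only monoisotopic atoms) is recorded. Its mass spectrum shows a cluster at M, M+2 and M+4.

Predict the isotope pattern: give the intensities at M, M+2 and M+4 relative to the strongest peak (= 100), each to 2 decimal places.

Expanding (0.478 + 0.522)^2:
P(M) = 0.478^2 = 0.228484
P(M+2) = 2 × 0.478^1 × 0.522^1 = 0.499032
P(M+4) = 0.522^2 = 0.272484
The M+2 peak is largest (0.499032); scaling to 100 gives 45.79 : 100.00 : 54.60.

45.79 : 100.00 : 54.60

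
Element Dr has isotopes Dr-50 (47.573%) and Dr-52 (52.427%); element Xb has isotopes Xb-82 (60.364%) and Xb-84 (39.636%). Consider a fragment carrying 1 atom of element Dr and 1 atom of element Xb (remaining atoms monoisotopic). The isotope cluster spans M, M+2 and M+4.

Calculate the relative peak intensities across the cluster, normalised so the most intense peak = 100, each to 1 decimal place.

56.9 : 100.0 : 41.1

Element Dr pattern (n=1): 0.47573 : 0.52427
Element Xb pattern (n=1): 0.60364 : 0.39636
Convolve the two distributions (both contribute in 2-u steps):
  M: 0.47573×0.60364 = 0.287170
  M+2: 0.47573×0.39636 + 0.52427×0.60364 = 0.505031
  M+4: 0.52427×0.39636 = 0.207800
Scale to base peak (0.505031) = 100: 56.9 : 100.0 : 41.1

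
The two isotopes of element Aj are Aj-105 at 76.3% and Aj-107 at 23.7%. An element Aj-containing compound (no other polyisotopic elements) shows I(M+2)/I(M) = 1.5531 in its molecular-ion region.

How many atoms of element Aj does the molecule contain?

5

The M+2/M ratio from n Aj atoms is n · q/p = n · 0.237/0.763.
n = 1.5531 × 0.763/0.237 = 5.00 ≈ 5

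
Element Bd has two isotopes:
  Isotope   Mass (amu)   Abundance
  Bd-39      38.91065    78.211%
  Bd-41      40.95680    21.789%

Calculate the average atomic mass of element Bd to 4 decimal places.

The abundance-weighted mean is 0.78211 × 38.91065 + 0.21789 × 40.95680
= 30.432408 + 8.924077 = 39.356485 amu

39.3565 amu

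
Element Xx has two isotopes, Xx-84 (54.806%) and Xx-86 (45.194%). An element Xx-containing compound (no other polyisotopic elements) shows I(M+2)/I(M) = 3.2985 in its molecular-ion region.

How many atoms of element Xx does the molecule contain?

The M+2/M ratio from n Xx atoms is n · q/p = n · 0.45194/0.54806.
n = 3.2985 × 0.54806/0.45194 = 4.00 ≈ 4

4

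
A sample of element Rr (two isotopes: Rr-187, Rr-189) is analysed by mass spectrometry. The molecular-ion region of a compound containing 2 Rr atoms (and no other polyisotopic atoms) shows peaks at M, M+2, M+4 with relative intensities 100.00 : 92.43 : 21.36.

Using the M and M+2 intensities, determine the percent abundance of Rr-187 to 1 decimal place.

If p is the fraction of Rr that is Rr-187, then I(M+2)/I(M) = [C(2,1)·p^1·(1−p)] / p^2 = 2·(1−p)/p = 92.43/100.00 = 0.9243
(1−p)/p = 0.9243/2 = 0.4622  ⇒  p = 1/(1 + 0.4622) = 0.6839
Rr-187: 68.4%, Rr-189: 31.6%.

68.4%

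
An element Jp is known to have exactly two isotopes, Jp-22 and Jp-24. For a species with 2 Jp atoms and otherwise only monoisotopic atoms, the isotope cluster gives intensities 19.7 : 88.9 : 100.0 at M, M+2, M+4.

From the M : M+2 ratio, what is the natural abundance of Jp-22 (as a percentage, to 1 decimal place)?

Write p for the Jp-22 fraction. I(M+2)/I(M) = [C(2,1)·p^1·(1−p)] / p^2 = 2·(1−p)/p = 88.9/19.7 = 4.5127
(1−p)/p = 4.5127/2 = 2.2563  ⇒  p = 1/(1 + 2.2563) = 0.3071
Jp-22: 30.7%, Jp-24: 69.3%.

30.7%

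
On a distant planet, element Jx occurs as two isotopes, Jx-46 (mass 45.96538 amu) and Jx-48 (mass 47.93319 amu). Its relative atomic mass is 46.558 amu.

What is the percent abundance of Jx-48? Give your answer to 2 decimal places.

30.12%

With x = fraction of Jx-46 (so Jx-48 is 1 − x):
45.96538·x + 47.93319·(1 − x) = 46.558
(45.96538 − 47.93319)·x = 46.558 − 47.93319
x = -1.37519 / -1.96781 = 0.69884 → 69.88% Jx-46, 30.12% Jx-48.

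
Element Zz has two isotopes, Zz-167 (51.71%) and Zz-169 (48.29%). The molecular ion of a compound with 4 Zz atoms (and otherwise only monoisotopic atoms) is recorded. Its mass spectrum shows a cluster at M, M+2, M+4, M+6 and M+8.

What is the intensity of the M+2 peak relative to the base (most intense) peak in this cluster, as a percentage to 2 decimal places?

(0.5171 + 0.4829)^4 gives M 0.0715, M+2 0.2671, M+4 0.3741, M+6 0.2329, M+8 0.0544; the largest is M+4.
P(M+4) = C(4,2) × 0.5171^2 × 0.4829^2 = 6 × 0.26739241 × 0.23319241 = 0.374123 (base)
P(M+2) = C(4,1) × 0.5171^3 × 0.4829^1 = 4 × 0.13826862 × 0.4829 = 0.267080
Relative intensity = 0.267080 / 0.374123 × 100 = 71.39

71.39%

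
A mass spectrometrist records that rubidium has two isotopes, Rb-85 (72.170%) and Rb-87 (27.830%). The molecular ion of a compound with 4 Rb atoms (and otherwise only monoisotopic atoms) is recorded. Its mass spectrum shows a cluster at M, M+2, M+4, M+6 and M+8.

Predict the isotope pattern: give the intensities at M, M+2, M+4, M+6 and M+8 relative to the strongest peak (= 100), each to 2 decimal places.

64.83 : 100.00 : 57.84 : 14.87 : 1.43

The 4 Rb atoms are independent, so intensities follow the terms of (0.72170 + 0.27830)^4.
P(M) = 0.72170^4 = 0.271286
P(M+2) = 4 × 0.72170^3 × 0.27830^1 = 0.418450
P(M+4) = 6 × 0.72170^2 × 0.27830^2 = 0.242042
P(M+6) = 4 × 0.72170^1 × 0.27830^3 = 0.062224
P(M+8) = 0.27830^4 = 0.005999
The M+2 peak is largest (0.418450); scaling to 100 gives 64.83 : 100.00 : 57.84 : 14.87 : 1.43.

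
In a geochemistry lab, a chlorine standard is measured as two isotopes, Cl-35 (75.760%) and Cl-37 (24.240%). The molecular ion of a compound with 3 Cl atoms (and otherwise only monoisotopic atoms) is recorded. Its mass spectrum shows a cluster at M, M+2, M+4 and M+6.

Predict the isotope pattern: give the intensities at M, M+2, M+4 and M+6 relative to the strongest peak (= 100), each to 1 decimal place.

100.0 : 96.0 : 30.7 : 3.3

The 3 Cl atoms are independent, so intensities follow the terms of (0.75760 + 0.24240)^3.
P(M) = 0.75760^3 = 0.434830
P(M+2) = 3 × 0.75760^2 × 0.24240^1 = 0.417382
P(M+4) = 3 × 0.75760^1 × 0.24240^2 = 0.133545
P(M+6) = 0.24240^3 = 0.014243
The M peak is largest (0.434830); scaling to 100 gives 100.0 : 96.0 : 30.7 : 3.3.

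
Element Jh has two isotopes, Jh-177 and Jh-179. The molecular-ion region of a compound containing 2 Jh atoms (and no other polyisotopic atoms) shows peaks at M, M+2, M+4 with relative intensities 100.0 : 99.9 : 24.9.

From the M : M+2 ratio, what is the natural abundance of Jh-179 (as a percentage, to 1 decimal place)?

Write p for the Jh-177 fraction. I(M+2)/I(M) = [C(2,1)·p^1·(1−p)] / p^2 = 2·(1−p)/p = 99.9/100.0 = 0.9990
(1−p)/p = 0.9990/2 = 0.4995  ⇒  p = 1/(1 + 0.4995) = 0.6669
Jh-177: 66.7%, Jh-179: 33.3%.

33.3%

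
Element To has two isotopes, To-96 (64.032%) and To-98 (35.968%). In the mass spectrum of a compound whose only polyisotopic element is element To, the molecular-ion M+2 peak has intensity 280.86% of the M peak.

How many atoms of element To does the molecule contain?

5

For n independent To atoms, I(M+2)/I(M) = n · (abundance To-98) / (abundance To-96) = n · 0.35968/0.64032.
n = 2.8086 × 0.64032/0.35968 = 5.00 ≈ 5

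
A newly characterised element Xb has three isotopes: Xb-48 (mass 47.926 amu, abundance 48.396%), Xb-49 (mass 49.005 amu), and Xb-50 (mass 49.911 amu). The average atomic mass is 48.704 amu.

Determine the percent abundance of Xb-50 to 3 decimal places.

Let x and y be the fractions of Xb-49 and Xb-50. Then x + y = 1 − 0.48396 = 0.51604 and 49.005x + 49.911y = 48.704 − 0.48396×47.926 = 25.50973304.
Substituting: 49.005x + 49.911(0.51604 − x) = 25.50973304
(49.005 − 49.911)x = -0.2463394  ⇒  x = 0.27190, y = 0.24414
Xb-49: 27.190%, Xb-50: 24.414%.

24.414%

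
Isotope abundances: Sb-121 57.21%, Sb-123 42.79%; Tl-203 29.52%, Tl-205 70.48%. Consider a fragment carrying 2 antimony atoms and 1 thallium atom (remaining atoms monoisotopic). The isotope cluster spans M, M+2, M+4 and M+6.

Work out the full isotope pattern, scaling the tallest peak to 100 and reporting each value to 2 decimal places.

24.21 : 94.01 : 100.00 : 32.33

Antimony pattern (n=2): 0.32729841 : 0.48960318 : 0.18309841
Thallium pattern (n=1): 0.2952 : 0.7048
Convolve the two distributions (both contribute in 2-u steps):
  M: 0.32729841×0.2952 = 0.096618
  M+2: 0.32729841×0.7048 + 0.48960318×0.2952 = 0.375211
  M+4: 0.48960318×0.7048 + 0.18309841×0.2952 = 0.399123
  M+6: 0.18309841×0.7048 = 0.129048
Scale to base peak (0.399123) = 100: 24.21 : 94.01 : 100.00 : 32.33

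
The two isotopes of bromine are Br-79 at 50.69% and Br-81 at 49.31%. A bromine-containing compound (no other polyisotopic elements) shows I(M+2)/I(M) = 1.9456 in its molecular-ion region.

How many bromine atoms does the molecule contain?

2

For n independent Br atoms, I(M+2)/I(M) = n · (abundance Br-81) / (abundance Br-79) = n · 0.4931/0.5069.
n = 1.9456 × 0.5069/0.4931 = 2.00 ≈ 2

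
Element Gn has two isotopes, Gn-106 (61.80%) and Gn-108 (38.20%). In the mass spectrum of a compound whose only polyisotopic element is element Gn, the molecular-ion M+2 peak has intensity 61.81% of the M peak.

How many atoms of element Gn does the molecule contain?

1

For n independent Gn atoms, I(M+2)/I(M) = n · (abundance Gn-108) / (abundance Gn-106) = n · 0.3820/0.6180.
n = 0.6181 × 0.6180/0.3820 = 1.00 ≈ 1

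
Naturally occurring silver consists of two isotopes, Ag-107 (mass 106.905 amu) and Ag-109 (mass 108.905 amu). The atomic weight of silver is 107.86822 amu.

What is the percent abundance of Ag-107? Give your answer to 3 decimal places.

51.839%

Writing the weighted mean with unknown fraction x of Ag-107:
106.905·x + 108.905·(1 − x) = 107.86822
(106.905 − 108.905)·x = 107.86822 − 108.905
x = -1.03678 / -2.000 = 0.51839 → 51.839% Ag-107, 48.161% Ag-109.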